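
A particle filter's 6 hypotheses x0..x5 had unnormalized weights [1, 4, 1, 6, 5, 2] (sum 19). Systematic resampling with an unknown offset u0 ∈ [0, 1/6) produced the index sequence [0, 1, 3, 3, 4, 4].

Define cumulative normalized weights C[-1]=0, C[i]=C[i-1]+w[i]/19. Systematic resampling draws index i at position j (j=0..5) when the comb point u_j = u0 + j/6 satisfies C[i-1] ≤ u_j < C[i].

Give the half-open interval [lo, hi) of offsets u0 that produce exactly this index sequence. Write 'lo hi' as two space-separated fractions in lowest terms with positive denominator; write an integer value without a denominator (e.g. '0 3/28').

0 1/19

C = [1/19, 5/19, 6/19, 12/19, 17/19, 1]
j=0 picked index 0: u0 ∈ [0, 1/19)
j=1 picked index 1: u0 ∈ [-13/114, 11/114)
j=2 picked index 3: u0 ∈ [-1/57, 17/57)
j=3 picked index 3: u0 ∈ [-7/38, 5/38)
j=4 picked index 4: u0 ∈ [-2/57, 13/57)
j=5 picked index 4: u0 ∈ [-23/114, 7/114)
intersection: [0, 1/19)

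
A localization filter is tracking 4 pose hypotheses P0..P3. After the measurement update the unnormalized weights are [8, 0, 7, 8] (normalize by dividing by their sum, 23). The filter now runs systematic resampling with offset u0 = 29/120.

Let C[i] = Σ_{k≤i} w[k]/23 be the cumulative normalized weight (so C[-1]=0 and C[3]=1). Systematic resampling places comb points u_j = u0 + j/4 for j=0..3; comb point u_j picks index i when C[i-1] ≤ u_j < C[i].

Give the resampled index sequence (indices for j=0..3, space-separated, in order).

C = [8/23, 8/23, 15/23, 1]
j=0: u_0=29/120 ∈ [0, 8/23) → index 0
j=1: u_1=59/120 ∈ [8/23, 15/23) → index 2
j=2: u_2=89/120 ∈ [15/23, 1) → index 3
j=3: u_3=119/120 ∈ [15/23, 1) → index 3

0 2 3 3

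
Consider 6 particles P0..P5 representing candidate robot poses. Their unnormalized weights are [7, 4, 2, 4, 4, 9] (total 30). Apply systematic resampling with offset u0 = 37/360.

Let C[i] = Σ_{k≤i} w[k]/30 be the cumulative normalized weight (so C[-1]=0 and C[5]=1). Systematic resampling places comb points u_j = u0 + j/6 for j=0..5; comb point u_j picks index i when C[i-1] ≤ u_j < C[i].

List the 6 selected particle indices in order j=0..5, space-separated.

0 1 3 4 5 5

C = [7/30, 11/30, 13/30, 17/30, 7/10, 1]
j=0: u_0=37/360 ∈ [0, 7/30) → index 0
j=1: u_1=97/360 ∈ [7/30, 11/30) → index 1
j=2: u_2=157/360 ∈ [13/30, 17/30) → index 3
j=3: u_3=217/360 ∈ [17/30, 7/10) → index 4
j=4: u_4=277/360 ∈ [7/10, 1) → index 5
j=5: u_5=337/360 ∈ [7/10, 1) → index 5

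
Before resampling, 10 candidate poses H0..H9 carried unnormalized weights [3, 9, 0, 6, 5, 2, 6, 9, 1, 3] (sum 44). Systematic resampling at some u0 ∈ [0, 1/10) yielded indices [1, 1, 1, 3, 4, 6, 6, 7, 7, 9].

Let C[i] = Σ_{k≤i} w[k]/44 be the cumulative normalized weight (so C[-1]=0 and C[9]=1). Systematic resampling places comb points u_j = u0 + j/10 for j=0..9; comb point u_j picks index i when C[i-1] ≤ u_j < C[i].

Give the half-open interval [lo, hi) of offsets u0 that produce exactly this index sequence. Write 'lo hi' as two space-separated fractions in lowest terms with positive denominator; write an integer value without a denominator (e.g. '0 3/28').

3/44 4/55

C = [3/44, 3/11, 3/11, 9/22, 23/44, 25/44, 31/44, 10/11, 41/44, 1]
j=0 picked index 1: u0 ∈ [3/44, 3/11)
j=1 picked index 1: u0 ∈ [-7/220, 19/110)
j=2 picked index 1: u0 ∈ [-29/220, 4/55)
j=3 picked index 3: u0 ∈ [-3/110, 6/55)
j=4 picked index 4: u0 ∈ [1/110, 27/220)
j=5 picked index 6: u0 ∈ [3/44, 9/44)
j=6 picked index 6: u0 ∈ [-7/220, 23/220)
j=7 picked index 7: u0 ∈ [1/220, 23/110)
j=8 picked index 7: u0 ∈ [-21/220, 6/55)
j=9 picked index 9: u0 ∈ [7/220, 1/10)
intersection: [3/44, 4/55)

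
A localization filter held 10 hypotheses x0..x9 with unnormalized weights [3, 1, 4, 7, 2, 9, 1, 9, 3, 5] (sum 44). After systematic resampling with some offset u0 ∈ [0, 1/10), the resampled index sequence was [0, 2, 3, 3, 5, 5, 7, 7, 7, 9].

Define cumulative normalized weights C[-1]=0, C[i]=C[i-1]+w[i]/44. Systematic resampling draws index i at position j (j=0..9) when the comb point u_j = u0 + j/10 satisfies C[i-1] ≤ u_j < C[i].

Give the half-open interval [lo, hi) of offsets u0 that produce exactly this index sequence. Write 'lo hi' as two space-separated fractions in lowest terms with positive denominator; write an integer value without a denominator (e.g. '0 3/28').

C = [3/44, 1/11, 2/11, 15/44, 17/44, 13/22, 27/44, 9/11, 39/44, 1]
j=0 picked index 0: u0 ∈ [0, 3/44)
j=1 picked index 2: u0 ∈ [-1/110, 9/110)
j=2 picked index 3: u0 ∈ [-1/55, 31/220)
j=3 picked index 3: u0 ∈ [-13/110, 9/220)
j=4 picked index 5: u0 ∈ [-3/220, 21/110)
j=5 picked index 5: u0 ∈ [-5/44, 1/11)
j=6 picked index 7: u0 ∈ [3/220, 12/55)
j=7 picked index 7: u0 ∈ [-19/220, 13/110)
j=8 picked index 7: u0 ∈ [-41/220, 1/55)
j=9 picked index 9: u0 ∈ [-3/220, 1/10)
intersection: [3/220, 1/55)

3/220 1/55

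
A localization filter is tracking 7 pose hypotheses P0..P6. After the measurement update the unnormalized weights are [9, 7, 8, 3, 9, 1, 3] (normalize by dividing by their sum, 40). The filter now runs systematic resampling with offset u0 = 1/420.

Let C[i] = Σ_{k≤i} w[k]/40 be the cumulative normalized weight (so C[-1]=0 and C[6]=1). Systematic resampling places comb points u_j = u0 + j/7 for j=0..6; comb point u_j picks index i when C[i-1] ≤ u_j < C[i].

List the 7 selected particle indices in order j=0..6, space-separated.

C = [9/40, 2/5, 3/5, 27/40, 9/10, 37/40, 1]
j=0: u_0=1/420 ∈ [0, 9/40) → index 0
j=1: u_1=61/420 ∈ [0, 9/40) → index 0
j=2: u_2=121/420 ∈ [9/40, 2/5) → index 1
j=3: u_3=181/420 ∈ [2/5, 3/5) → index 2
j=4: u_4=241/420 ∈ [2/5, 3/5) → index 2
j=5: u_5=43/60 ∈ [27/40, 9/10) → index 4
j=6: u_6=361/420 ∈ [27/40, 9/10) → index 4

0 0 1 2 2 4 4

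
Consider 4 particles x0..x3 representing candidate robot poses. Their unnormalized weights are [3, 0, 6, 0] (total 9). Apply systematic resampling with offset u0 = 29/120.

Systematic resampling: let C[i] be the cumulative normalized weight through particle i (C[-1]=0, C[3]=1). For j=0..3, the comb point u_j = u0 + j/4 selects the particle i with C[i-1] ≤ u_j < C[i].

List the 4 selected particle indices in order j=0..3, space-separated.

C = [1/3, 1/3, 1, 1]
j=0: u_0=29/120 ∈ [0, 1/3) → index 0
j=1: u_1=59/120 ∈ [1/3, 1) → index 2
j=2: u_2=89/120 ∈ [1/3, 1) → index 2
j=3: u_3=119/120 ∈ [1/3, 1) → index 2

0 2 2 2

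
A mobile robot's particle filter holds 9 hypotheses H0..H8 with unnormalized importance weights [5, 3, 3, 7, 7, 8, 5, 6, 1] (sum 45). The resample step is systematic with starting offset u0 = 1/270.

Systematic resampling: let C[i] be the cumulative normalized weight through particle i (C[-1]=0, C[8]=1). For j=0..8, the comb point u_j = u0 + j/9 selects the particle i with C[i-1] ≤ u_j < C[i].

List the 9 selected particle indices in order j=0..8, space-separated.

0 1 2 3 4 5 5 6 7

C = [1/9, 8/45, 11/45, 2/5, 5/9, 11/15, 38/45, 44/45, 1]
j=0: u_0=1/270 ∈ [0, 1/9) → index 0
j=1: u_1=31/270 ∈ [1/9, 8/45) → index 1
j=2: u_2=61/270 ∈ [8/45, 11/45) → index 2
j=3: u_3=91/270 ∈ [11/45, 2/5) → index 3
j=4: u_4=121/270 ∈ [2/5, 5/9) → index 4
j=5: u_5=151/270 ∈ [5/9, 11/15) → index 5
j=6: u_6=181/270 ∈ [5/9, 11/15) → index 5
j=7: u_7=211/270 ∈ [11/15, 38/45) → index 6
j=8: u_8=241/270 ∈ [38/45, 44/45) → index 7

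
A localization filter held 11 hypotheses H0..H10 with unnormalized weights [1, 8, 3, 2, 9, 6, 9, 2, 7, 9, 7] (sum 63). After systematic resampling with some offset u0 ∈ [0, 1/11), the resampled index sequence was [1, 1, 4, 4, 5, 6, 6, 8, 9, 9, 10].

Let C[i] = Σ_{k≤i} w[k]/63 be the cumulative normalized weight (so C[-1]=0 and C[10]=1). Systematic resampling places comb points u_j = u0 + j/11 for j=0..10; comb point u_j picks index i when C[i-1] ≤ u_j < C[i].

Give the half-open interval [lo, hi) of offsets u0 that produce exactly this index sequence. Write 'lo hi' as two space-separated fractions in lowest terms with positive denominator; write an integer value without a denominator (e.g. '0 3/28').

C = [1/63, 1/7, 4/21, 2/9, 23/63, 29/63, 38/63, 40/63, 47/63, 8/9, 1]
j=0 picked index 1: u0 ∈ [1/63, 1/7)
j=1 picked index 1: u0 ∈ [-52/693, 4/77)
j=2 picked index 4: u0 ∈ [4/99, 127/693)
j=3 picked index 4: u0 ∈ [-5/99, 64/693)
j=4 picked index 5: u0 ∈ [1/693, 67/693)
j=5 picked index 6: u0 ∈ [4/693, 103/693)
j=6 picked index 6: u0 ∈ [-59/693, 40/693)
j=7 picked index 8: u0 ∈ [-1/693, 76/693)
j=8 picked index 9: u0 ∈ [13/693, 16/99)
j=9 picked index 9: u0 ∈ [-50/693, 7/99)
j=10 picked index 10: u0 ∈ [-2/99, 1/11)
intersection: [4/99, 4/77)

4/99 4/77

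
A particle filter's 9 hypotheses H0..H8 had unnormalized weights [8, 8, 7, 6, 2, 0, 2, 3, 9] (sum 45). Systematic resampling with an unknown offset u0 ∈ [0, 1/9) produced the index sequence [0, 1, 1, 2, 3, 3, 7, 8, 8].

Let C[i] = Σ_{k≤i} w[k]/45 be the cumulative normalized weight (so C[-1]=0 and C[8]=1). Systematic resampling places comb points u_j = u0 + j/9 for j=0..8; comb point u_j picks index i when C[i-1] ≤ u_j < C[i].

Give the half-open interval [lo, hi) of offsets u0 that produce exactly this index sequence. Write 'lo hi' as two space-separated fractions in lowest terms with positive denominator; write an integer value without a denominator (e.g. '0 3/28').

1/15 4/45

C = [8/45, 16/45, 23/45, 29/45, 31/45, 31/45, 11/15, 4/5, 1]
j=0 picked index 0: u0 ∈ [0, 8/45)
j=1 picked index 1: u0 ∈ [1/15, 11/45)
j=2 picked index 1: u0 ∈ [-2/45, 2/15)
j=3 picked index 2: u0 ∈ [1/45, 8/45)
j=4 picked index 3: u0 ∈ [1/15, 1/5)
j=5 picked index 3: u0 ∈ [-2/45, 4/45)
j=6 picked index 7: u0 ∈ [1/15, 2/15)
j=7 picked index 8: u0 ∈ [1/45, 2/9)
j=8 picked index 8: u0 ∈ [-4/45, 1/9)
intersection: [1/15, 4/45)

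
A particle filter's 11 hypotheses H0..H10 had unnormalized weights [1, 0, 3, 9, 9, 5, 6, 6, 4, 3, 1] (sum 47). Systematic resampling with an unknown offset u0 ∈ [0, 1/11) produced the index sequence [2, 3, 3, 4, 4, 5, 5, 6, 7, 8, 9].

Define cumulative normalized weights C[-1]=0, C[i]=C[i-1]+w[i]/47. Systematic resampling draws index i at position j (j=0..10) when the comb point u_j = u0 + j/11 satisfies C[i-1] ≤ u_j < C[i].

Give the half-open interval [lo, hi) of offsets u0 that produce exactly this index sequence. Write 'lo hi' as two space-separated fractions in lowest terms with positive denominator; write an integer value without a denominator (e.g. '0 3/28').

C = [1/47, 1/47, 4/47, 13/47, 22/47, 27/47, 33/47, 39/47, 43/47, 46/47, 1]
j=0 picked index 2: u0 ∈ [1/47, 4/47)
j=1 picked index 3: u0 ∈ [-3/517, 96/517)
j=2 picked index 3: u0 ∈ [-50/517, 49/517)
j=3 picked index 4: u0 ∈ [2/517, 101/517)
j=4 picked index 4: u0 ∈ [-45/517, 54/517)
j=5 picked index 5: u0 ∈ [7/517, 62/517)
j=6 picked index 5: u0 ∈ [-40/517, 15/517)
j=7 picked index 6: u0 ∈ [-32/517, 34/517)
j=8 picked index 7: u0 ∈ [-13/517, 53/517)
j=9 picked index 8: u0 ∈ [6/517, 50/517)
j=10 picked index 9: u0 ∈ [3/517, 36/517)
intersection: [1/47, 15/517)

1/47 15/517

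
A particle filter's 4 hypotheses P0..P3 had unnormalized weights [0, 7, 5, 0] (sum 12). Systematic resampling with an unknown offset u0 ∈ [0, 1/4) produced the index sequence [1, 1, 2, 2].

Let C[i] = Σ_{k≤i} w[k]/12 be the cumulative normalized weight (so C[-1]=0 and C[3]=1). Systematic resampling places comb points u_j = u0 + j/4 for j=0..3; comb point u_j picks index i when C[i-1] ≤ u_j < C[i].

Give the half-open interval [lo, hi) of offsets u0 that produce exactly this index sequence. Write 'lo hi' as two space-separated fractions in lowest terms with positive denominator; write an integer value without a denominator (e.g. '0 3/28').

1/12 1/4

C = [0, 7/12, 1, 1]
j=0 picked index 1: u0 ∈ [0, 7/12)
j=1 picked index 1: u0 ∈ [-1/4, 1/3)
j=2 picked index 2: u0 ∈ [1/12, 1/2)
j=3 picked index 2: u0 ∈ [-1/6, 1/4)
intersection: [1/12, 1/4)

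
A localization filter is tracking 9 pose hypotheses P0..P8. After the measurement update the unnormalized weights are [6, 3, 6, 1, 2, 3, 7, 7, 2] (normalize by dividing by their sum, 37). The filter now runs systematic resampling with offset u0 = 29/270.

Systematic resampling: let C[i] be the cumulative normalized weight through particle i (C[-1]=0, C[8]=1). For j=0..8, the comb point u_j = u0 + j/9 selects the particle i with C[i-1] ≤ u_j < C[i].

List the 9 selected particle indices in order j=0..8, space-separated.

C = [6/37, 9/37, 15/37, 16/37, 18/37, 21/37, 28/37, 35/37, 1]
j=0: u_0=29/270 ∈ [0, 6/37) → index 0
j=1: u_1=59/270 ∈ [6/37, 9/37) → index 1
j=2: u_2=89/270 ∈ [9/37, 15/37) → index 2
j=3: u_3=119/270 ∈ [16/37, 18/37) → index 4
j=4: u_4=149/270 ∈ [18/37, 21/37) → index 5
j=5: u_5=179/270 ∈ [21/37, 28/37) → index 6
j=6: u_6=209/270 ∈ [28/37, 35/37) → index 7
j=7: u_7=239/270 ∈ [28/37, 35/37) → index 7
j=8: u_8=269/270 ∈ [35/37, 1) → index 8

0 1 2 4 5 6 7 7 8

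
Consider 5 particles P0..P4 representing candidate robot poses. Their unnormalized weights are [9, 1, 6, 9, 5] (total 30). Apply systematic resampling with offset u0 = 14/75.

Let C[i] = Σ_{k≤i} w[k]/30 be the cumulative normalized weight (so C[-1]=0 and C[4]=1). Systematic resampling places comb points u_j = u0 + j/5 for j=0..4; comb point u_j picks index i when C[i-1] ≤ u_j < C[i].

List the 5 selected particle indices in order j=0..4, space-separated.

C = [3/10, 1/3, 8/15, 5/6, 1]
j=0: u_0=14/75 ∈ [0, 3/10) → index 0
j=1: u_1=29/75 ∈ [1/3, 8/15) → index 2
j=2: u_2=44/75 ∈ [8/15, 5/6) → index 3
j=3: u_3=59/75 ∈ [8/15, 5/6) → index 3
j=4: u_4=74/75 ∈ [5/6, 1) → index 4

0 2 3 3 4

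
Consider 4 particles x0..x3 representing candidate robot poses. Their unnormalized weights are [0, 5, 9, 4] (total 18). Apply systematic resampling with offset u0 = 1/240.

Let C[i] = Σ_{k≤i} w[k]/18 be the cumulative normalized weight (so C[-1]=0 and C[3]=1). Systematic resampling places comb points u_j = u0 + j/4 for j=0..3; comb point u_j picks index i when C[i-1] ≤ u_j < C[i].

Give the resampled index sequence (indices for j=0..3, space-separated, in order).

1 1 2 2

C = [0, 5/18, 7/9, 1]
j=0: u_0=1/240 ∈ [0, 5/18) → index 1
j=1: u_1=61/240 ∈ [0, 5/18) → index 1
j=2: u_2=121/240 ∈ [5/18, 7/9) → index 2
j=3: u_3=181/240 ∈ [5/18, 7/9) → index 2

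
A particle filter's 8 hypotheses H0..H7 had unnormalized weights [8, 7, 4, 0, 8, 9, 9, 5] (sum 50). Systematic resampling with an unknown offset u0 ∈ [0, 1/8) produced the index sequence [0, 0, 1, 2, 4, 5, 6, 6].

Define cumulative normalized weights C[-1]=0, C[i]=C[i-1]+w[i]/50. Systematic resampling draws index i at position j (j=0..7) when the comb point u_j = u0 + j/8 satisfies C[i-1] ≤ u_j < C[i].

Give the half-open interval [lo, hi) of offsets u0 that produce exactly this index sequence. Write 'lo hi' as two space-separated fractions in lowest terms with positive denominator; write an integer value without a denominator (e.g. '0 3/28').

C = [4/25, 3/10, 19/50, 19/50, 27/50, 18/25, 9/10, 1]
j=0 picked index 0: u0 ∈ [0, 4/25)
j=1 picked index 0: u0 ∈ [-1/8, 7/200)
j=2 picked index 1: u0 ∈ [-9/100, 1/20)
j=3 picked index 2: u0 ∈ [-3/40, 1/200)
j=4 picked index 4: u0 ∈ [-3/25, 1/25)
j=5 picked index 5: u0 ∈ [-17/200, 19/200)
j=6 picked index 6: u0 ∈ [-3/100, 3/20)
j=7 picked index 6: u0 ∈ [-31/200, 1/40)
intersection: [0, 1/200)

0 1/200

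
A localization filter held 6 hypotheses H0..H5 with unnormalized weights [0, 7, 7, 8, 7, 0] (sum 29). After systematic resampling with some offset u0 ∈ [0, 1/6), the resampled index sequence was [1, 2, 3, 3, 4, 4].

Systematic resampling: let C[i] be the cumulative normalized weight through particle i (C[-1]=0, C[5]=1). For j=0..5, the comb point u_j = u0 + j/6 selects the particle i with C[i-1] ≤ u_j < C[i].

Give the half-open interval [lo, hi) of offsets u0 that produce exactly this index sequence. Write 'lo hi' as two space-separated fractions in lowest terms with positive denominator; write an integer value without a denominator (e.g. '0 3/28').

13/87 1/6

C = [0, 7/29, 14/29, 22/29, 1, 1]
j=0 picked index 1: u0 ∈ [0, 7/29)
j=1 picked index 2: u0 ∈ [13/174, 55/174)
j=2 picked index 3: u0 ∈ [13/87, 37/87)
j=3 picked index 3: u0 ∈ [-1/58, 15/58)
j=4 picked index 4: u0 ∈ [8/87, 1/3)
j=5 picked index 4: u0 ∈ [-13/174, 1/6)
intersection: [13/87, 1/6)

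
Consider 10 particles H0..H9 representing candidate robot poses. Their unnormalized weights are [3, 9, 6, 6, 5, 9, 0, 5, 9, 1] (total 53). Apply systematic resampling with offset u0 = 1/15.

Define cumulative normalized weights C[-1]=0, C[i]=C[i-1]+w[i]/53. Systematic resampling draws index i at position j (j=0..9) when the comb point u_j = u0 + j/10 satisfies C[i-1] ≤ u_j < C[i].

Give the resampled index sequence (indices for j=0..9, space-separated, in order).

1 1 2 3 4 5 5 7 8 8

C = [3/53, 12/53, 18/53, 24/53, 29/53, 38/53, 38/53, 43/53, 52/53, 1]
j=0: u_0=1/15 ∈ [3/53, 12/53) → index 1
j=1: u_1=1/6 ∈ [3/53, 12/53) → index 1
j=2: u_2=4/15 ∈ [12/53, 18/53) → index 2
j=3: u_3=11/30 ∈ [18/53, 24/53) → index 3
j=4: u_4=7/15 ∈ [24/53, 29/53) → index 4
j=5: u_5=17/30 ∈ [29/53, 38/53) → index 5
j=6: u_6=2/3 ∈ [29/53, 38/53) → index 5
j=7: u_7=23/30 ∈ [38/53, 43/53) → index 7
j=8: u_8=13/15 ∈ [43/53, 52/53) → index 8
j=9: u_9=29/30 ∈ [43/53, 52/53) → index 8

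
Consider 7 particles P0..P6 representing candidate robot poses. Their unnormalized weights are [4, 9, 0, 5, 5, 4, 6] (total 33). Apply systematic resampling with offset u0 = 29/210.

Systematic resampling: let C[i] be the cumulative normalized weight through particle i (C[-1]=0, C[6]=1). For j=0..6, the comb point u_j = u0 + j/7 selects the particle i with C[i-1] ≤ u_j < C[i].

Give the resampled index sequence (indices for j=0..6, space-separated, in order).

1 1 3 4 5 6 6

C = [4/33, 13/33, 13/33, 6/11, 23/33, 9/11, 1]
j=0: u_0=29/210 ∈ [4/33, 13/33) → index 1
j=1: u_1=59/210 ∈ [4/33, 13/33) → index 1
j=2: u_2=89/210 ∈ [13/33, 6/11) → index 3
j=3: u_3=17/30 ∈ [6/11, 23/33) → index 4
j=4: u_4=149/210 ∈ [23/33, 9/11) → index 5
j=5: u_5=179/210 ∈ [9/11, 1) → index 6
j=6: u_6=209/210 ∈ [9/11, 1) → index 6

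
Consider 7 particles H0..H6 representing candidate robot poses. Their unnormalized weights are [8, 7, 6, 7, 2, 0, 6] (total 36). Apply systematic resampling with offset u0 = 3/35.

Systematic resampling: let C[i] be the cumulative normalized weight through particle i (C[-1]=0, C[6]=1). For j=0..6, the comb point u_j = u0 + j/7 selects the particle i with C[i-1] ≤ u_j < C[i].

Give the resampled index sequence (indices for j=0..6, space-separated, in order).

0 1 1 2 3 4 6

C = [2/9, 5/12, 7/12, 7/9, 5/6, 5/6, 1]
j=0: u_0=3/35 ∈ [0, 2/9) → index 0
j=1: u_1=8/35 ∈ [2/9, 5/12) → index 1
j=2: u_2=13/35 ∈ [2/9, 5/12) → index 1
j=3: u_3=18/35 ∈ [5/12, 7/12) → index 2
j=4: u_4=23/35 ∈ [7/12, 7/9) → index 3
j=5: u_5=4/5 ∈ [7/9, 5/6) → index 4
j=6: u_6=33/35 ∈ [5/6, 1) → index 6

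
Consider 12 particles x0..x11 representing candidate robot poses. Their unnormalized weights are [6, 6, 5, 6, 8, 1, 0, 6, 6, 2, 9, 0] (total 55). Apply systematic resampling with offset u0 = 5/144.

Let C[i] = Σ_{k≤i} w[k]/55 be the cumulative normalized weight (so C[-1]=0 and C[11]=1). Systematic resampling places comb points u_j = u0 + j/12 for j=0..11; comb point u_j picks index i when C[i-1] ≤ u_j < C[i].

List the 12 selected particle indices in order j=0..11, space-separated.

0 1 1 2 3 4 4 7 8 8 10 10

C = [6/55, 12/55, 17/55, 23/55, 31/55, 32/55, 32/55, 38/55, 4/5, 46/55, 1, 1]
j=0: u_0=5/144 ∈ [0, 6/55) → index 0
j=1: u_1=17/144 ∈ [6/55, 12/55) → index 1
j=2: u_2=29/144 ∈ [6/55, 12/55) → index 1
j=3: u_3=41/144 ∈ [12/55, 17/55) → index 2
j=4: u_4=53/144 ∈ [17/55, 23/55) → index 3
j=5: u_5=65/144 ∈ [23/55, 31/55) → index 4
j=6: u_6=77/144 ∈ [23/55, 31/55) → index 4
j=7: u_7=89/144 ∈ [32/55, 38/55) → index 7
j=8: u_8=101/144 ∈ [38/55, 4/5) → index 8
j=9: u_9=113/144 ∈ [38/55, 4/5) → index 8
j=10: u_10=125/144 ∈ [46/55, 1) → index 10
j=11: u_11=137/144 ∈ [46/55, 1) → index 10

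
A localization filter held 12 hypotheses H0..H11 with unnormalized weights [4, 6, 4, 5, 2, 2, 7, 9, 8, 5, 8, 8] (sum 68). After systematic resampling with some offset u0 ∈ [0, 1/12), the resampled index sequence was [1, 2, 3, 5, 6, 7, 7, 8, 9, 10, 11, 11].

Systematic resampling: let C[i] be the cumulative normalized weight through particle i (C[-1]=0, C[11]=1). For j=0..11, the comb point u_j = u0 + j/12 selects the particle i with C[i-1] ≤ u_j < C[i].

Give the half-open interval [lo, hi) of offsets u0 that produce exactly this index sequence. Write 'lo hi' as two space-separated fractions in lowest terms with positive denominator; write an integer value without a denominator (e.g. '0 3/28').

13/204 5/68

C = [1/17, 5/34, 7/34, 19/68, 21/68, 23/68, 15/34, 39/68, 47/68, 13/17, 15/17, 1]
j=0 picked index 1: u0 ∈ [1/17, 5/34)
j=1 picked index 2: u0 ∈ [13/204, 25/204)
j=2 picked index 3: u0 ∈ [2/51, 23/204)
j=3 picked index 5: u0 ∈ [1/17, 3/34)
j=4 picked index 6: u0 ∈ [1/204, 11/102)
j=5 picked index 7: u0 ∈ [5/204, 8/51)
j=6 picked index 7: u0 ∈ [-1/17, 5/68)
j=7 picked index 8: u0 ∈ [-1/102, 11/102)
j=8 picked index 9: u0 ∈ [5/204, 5/51)
j=9 picked index 10: u0 ∈ [1/68, 9/68)
j=10 picked index 11: u0 ∈ [5/102, 1/6)
j=11 picked index 11: u0 ∈ [-7/204, 1/12)
intersection: [13/204, 5/68)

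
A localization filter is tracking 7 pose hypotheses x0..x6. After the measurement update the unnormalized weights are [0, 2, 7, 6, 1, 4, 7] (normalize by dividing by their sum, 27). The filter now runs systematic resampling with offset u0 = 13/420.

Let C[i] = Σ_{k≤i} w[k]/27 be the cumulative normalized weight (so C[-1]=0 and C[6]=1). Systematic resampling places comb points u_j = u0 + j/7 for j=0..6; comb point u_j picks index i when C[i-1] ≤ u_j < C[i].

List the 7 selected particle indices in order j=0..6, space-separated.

C = [0, 2/27, 1/3, 5/9, 16/27, 20/27, 1]
j=0: u_0=13/420 ∈ [0, 2/27) → index 1
j=1: u_1=73/420 ∈ [2/27, 1/3) → index 2
j=2: u_2=19/60 ∈ [2/27, 1/3) → index 2
j=3: u_3=193/420 ∈ [1/3, 5/9) → index 3
j=4: u_4=253/420 ∈ [16/27, 20/27) → index 5
j=5: u_5=313/420 ∈ [20/27, 1) → index 6
j=6: u_6=373/420 ∈ [20/27, 1) → index 6

1 2 2 3 5 6 6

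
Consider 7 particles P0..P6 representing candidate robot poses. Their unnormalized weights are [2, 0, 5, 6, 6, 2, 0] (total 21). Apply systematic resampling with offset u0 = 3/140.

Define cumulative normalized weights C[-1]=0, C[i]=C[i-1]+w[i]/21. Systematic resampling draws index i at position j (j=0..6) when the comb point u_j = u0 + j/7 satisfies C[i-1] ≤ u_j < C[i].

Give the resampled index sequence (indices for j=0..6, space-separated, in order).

0 2 2 3 3 4 4

C = [2/21, 2/21, 1/3, 13/21, 19/21, 1, 1]
j=0: u_0=3/140 ∈ [0, 2/21) → index 0
j=1: u_1=23/140 ∈ [2/21, 1/3) → index 2
j=2: u_2=43/140 ∈ [2/21, 1/3) → index 2
j=3: u_3=9/20 ∈ [1/3, 13/21) → index 3
j=4: u_4=83/140 ∈ [1/3, 13/21) → index 3
j=5: u_5=103/140 ∈ [13/21, 19/21) → index 4
j=6: u_6=123/140 ∈ [13/21, 19/21) → index 4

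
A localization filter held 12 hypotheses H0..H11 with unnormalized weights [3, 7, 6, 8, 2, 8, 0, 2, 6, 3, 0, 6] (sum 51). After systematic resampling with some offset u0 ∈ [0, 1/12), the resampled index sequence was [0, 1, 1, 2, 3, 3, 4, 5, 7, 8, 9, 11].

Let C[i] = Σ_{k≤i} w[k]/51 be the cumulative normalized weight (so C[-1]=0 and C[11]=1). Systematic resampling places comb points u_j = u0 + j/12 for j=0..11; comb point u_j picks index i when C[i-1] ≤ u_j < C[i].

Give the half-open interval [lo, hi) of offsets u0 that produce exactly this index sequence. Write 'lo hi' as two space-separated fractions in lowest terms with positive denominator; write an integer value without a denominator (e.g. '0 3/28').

C = [1/17, 10/51, 16/51, 8/17, 26/51, 2/3, 2/3, 12/17, 14/17, 15/17, 15/17, 1]
j=0 picked index 0: u0 ∈ [0, 1/17)
j=1 picked index 1: u0 ∈ [-5/204, 23/204)
j=2 picked index 1: u0 ∈ [-11/102, 1/34)
j=3 picked index 2: u0 ∈ [-11/204, 13/204)
j=4 picked index 3: u0 ∈ [-1/51, 7/51)
j=5 picked index 3: u0 ∈ [-7/68, 11/204)
j=6 picked index 4: u0 ∈ [-1/34, 1/102)
j=7 picked index 5: u0 ∈ [-5/68, 1/12)
j=8 picked index 7: u0 ∈ [0, 2/51)
j=9 picked index 8: u0 ∈ [-3/68, 5/68)
j=10 picked index 9: u0 ∈ [-1/102, 5/102)
j=11 picked index 11: u0 ∈ [-7/204, 1/12)
intersection: [0, 1/102)

0 1/102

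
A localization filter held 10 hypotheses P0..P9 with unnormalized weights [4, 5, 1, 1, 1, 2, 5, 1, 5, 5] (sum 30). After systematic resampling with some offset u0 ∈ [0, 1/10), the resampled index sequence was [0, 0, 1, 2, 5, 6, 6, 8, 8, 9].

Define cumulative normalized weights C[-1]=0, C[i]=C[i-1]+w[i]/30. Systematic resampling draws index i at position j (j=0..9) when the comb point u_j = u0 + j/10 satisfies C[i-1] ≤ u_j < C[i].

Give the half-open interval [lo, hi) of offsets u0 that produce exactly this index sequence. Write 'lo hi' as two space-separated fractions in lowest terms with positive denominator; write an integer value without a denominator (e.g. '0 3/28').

0 1/30

C = [2/15, 3/10, 1/3, 11/30, 2/5, 7/15, 19/30, 2/3, 5/6, 1]
j=0 picked index 0: u0 ∈ [0, 2/15)
j=1 picked index 0: u0 ∈ [-1/10, 1/30)
j=2 picked index 1: u0 ∈ [-1/15, 1/10)
j=3 picked index 2: u0 ∈ [0, 1/30)
j=4 picked index 5: u0 ∈ [0, 1/15)
j=5 picked index 6: u0 ∈ [-1/30, 2/15)
j=6 picked index 6: u0 ∈ [-2/15, 1/30)
j=7 picked index 8: u0 ∈ [-1/30, 2/15)
j=8 picked index 8: u0 ∈ [-2/15, 1/30)
j=9 picked index 9: u0 ∈ [-1/15, 1/10)
intersection: [0, 1/30)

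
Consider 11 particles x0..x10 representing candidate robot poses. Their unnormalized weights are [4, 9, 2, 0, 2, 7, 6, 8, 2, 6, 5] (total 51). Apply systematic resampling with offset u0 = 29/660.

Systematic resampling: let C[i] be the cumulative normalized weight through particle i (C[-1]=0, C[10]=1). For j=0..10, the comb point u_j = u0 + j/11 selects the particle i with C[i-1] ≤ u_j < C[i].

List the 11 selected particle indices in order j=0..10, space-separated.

0 1 1 4 5 6 7 7 8 9 10

C = [4/51, 13/51, 5/17, 5/17, 1/3, 8/17, 10/17, 38/51, 40/51, 46/51, 1]
j=0: u_0=29/660 ∈ [0, 4/51) → index 0
j=1: u_1=89/660 ∈ [4/51, 13/51) → index 1
j=2: u_2=149/660 ∈ [4/51, 13/51) → index 1
j=3: u_3=19/60 ∈ [5/17, 1/3) → index 4
j=4: u_4=269/660 ∈ [1/3, 8/17) → index 5
j=5: u_5=329/660 ∈ [8/17, 10/17) → index 6
j=6: u_6=389/660 ∈ [10/17, 38/51) → index 7
j=7: u_7=449/660 ∈ [10/17, 38/51) → index 7
j=8: u_8=509/660 ∈ [38/51, 40/51) → index 8
j=9: u_9=569/660 ∈ [40/51, 46/51) → index 9
j=10: u_10=629/660 ∈ [46/51, 1) → index 10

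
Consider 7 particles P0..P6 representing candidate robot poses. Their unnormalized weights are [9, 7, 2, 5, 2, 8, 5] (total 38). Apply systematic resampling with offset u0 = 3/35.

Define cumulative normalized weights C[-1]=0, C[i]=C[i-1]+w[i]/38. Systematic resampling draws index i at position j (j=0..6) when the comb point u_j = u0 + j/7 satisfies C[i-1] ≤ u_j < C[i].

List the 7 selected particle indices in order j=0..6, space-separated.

C = [9/38, 8/19, 9/19, 23/38, 25/38, 33/38, 1]
j=0: u_0=3/35 ∈ [0, 9/38) → index 0
j=1: u_1=8/35 ∈ [0, 9/38) → index 0
j=2: u_2=13/35 ∈ [9/38, 8/19) → index 1
j=3: u_3=18/35 ∈ [9/19, 23/38) → index 3
j=4: u_4=23/35 ∈ [23/38, 25/38) → index 4
j=5: u_5=4/5 ∈ [25/38, 33/38) → index 5
j=6: u_6=33/35 ∈ [33/38, 1) → index 6

0 0 1 3 4 5 6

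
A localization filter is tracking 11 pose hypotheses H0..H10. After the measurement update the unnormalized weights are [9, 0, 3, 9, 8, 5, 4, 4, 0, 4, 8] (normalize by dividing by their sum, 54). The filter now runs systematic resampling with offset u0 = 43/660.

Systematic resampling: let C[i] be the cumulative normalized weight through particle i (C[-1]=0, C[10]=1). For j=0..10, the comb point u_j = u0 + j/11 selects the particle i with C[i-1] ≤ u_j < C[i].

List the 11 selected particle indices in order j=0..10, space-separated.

C = [1/6, 1/6, 2/9, 7/18, 29/54, 17/27, 19/27, 7/9, 7/9, 23/27, 1]
j=0: u_0=43/660 ∈ [0, 1/6) → index 0
j=1: u_1=103/660 ∈ [0, 1/6) → index 0
j=2: u_2=163/660 ∈ [2/9, 7/18) → index 3
j=3: u_3=223/660 ∈ [2/9, 7/18) → index 3
j=4: u_4=283/660 ∈ [7/18, 29/54) → index 4
j=5: u_5=343/660 ∈ [7/18, 29/54) → index 4
j=6: u_6=403/660 ∈ [29/54, 17/27) → index 5
j=7: u_7=463/660 ∈ [17/27, 19/27) → index 6
j=8: u_8=523/660 ∈ [7/9, 23/27) → index 9
j=9: u_9=53/60 ∈ [23/27, 1) → index 10
j=10: u_10=643/660 ∈ [23/27, 1) → index 10

0 0 3 3 4 4 5 6 9 10 10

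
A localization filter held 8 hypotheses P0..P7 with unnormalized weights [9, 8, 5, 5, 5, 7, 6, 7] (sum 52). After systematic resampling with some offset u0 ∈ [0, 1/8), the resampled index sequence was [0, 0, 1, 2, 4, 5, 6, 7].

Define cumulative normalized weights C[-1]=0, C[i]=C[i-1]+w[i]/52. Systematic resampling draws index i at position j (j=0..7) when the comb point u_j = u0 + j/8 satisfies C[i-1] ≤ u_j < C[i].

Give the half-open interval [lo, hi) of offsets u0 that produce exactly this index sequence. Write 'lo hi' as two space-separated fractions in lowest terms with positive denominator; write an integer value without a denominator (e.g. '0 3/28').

1/52 5/104

C = [9/52, 17/52, 11/26, 27/52, 8/13, 3/4, 45/52, 1]
j=0 picked index 0: u0 ∈ [0, 9/52)
j=1 picked index 0: u0 ∈ [-1/8, 5/104)
j=2 picked index 1: u0 ∈ [-1/13, 1/13)
j=3 picked index 2: u0 ∈ [-5/104, 5/104)
j=4 picked index 4: u0 ∈ [1/52, 3/26)
j=5 picked index 5: u0 ∈ [-1/104, 1/8)
j=6 picked index 6: u0 ∈ [0, 3/26)
j=7 picked index 7: u0 ∈ [-1/104, 1/8)
intersection: [1/52, 5/104)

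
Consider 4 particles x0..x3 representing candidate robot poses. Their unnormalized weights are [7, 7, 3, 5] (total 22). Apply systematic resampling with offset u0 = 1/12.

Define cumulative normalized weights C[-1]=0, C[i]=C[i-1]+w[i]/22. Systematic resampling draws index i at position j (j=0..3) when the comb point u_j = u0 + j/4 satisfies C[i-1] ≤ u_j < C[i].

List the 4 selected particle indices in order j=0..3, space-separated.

C = [7/22, 7/11, 17/22, 1]
j=0: u_0=1/12 ∈ [0, 7/22) → index 0
j=1: u_1=1/3 ∈ [7/22, 7/11) → index 1
j=2: u_2=7/12 ∈ [7/22, 7/11) → index 1
j=3: u_3=5/6 ∈ [17/22, 1) → index 3

0 1 1 3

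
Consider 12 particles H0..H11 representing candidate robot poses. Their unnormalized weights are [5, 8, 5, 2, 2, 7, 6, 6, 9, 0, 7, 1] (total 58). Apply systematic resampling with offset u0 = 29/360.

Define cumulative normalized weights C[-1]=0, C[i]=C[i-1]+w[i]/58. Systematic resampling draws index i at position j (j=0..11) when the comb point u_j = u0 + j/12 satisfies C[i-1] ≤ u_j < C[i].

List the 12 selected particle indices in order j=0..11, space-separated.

0 1 2 3 5 5 6 7 8 8 10 11

C = [5/58, 13/58, 9/29, 10/29, 11/29, 1/2, 35/58, 41/58, 25/29, 25/29, 57/58, 1]
j=0: u_0=29/360 ∈ [0, 5/58) → index 0
j=1: u_1=59/360 ∈ [5/58, 13/58) → index 1
j=2: u_2=89/360 ∈ [13/58, 9/29) → index 2
j=3: u_3=119/360 ∈ [9/29, 10/29) → index 3
j=4: u_4=149/360 ∈ [11/29, 1/2) → index 5
j=5: u_5=179/360 ∈ [11/29, 1/2) → index 5
j=6: u_6=209/360 ∈ [1/2, 35/58) → index 6
j=7: u_7=239/360 ∈ [35/58, 41/58) → index 7
j=8: u_8=269/360 ∈ [41/58, 25/29) → index 8
j=9: u_9=299/360 ∈ [41/58, 25/29) → index 8
j=10: u_10=329/360 ∈ [25/29, 57/58) → index 10
j=11: u_11=359/360 ∈ [57/58, 1) → index 11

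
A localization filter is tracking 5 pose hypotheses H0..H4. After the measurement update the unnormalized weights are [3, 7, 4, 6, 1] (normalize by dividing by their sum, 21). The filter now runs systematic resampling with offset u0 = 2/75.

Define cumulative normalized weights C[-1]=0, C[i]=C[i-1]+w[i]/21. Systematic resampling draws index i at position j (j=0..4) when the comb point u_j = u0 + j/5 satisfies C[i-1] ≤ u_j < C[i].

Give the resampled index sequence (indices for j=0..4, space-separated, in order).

C = [1/7, 10/21, 2/3, 20/21, 1]
j=0: u_0=2/75 ∈ [0, 1/7) → index 0
j=1: u_1=17/75 ∈ [1/7, 10/21) → index 1
j=2: u_2=32/75 ∈ [1/7, 10/21) → index 1
j=3: u_3=47/75 ∈ [10/21, 2/3) → index 2
j=4: u_4=62/75 ∈ [2/3, 20/21) → index 3

0 1 1 2 3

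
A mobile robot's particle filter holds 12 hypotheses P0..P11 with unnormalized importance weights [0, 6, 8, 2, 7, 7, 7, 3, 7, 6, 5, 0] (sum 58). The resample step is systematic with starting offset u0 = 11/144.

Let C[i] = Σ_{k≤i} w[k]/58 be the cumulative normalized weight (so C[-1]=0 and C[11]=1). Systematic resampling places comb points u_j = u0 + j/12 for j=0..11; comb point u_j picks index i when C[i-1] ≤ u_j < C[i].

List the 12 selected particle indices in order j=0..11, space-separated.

C = [0, 3/29, 7/29, 8/29, 23/58, 15/29, 37/58, 20/29, 47/58, 53/58, 1, 1]
j=0: u_0=11/144 ∈ [0, 3/29) → index 1
j=1: u_1=23/144 ∈ [3/29, 7/29) → index 2
j=2: u_2=35/144 ∈ [7/29, 8/29) → index 3
j=3: u_3=47/144 ∈ [8/29, 23/58) → index 4
j=4: u_4=59/144 ∈ [23/58, 15/29) → index 5
j=5: u_5=71/144 ∈ [23/58, 15/29) → index 5
j=6: u_6=83/144 ∈ [15/29, 37/58) → index 6
j=7: u_7=95/144 ∈ [37/58, 20/29) → index 7
j=8: u_8=107/144 ∈ [20/29, 47/58) → index 8
j=9: u_9=119/144 ∈ [47/58, 53/58) → index 9
j=10: u_10=131/144 ∈ [47/58, 53/58) → index 9
j=11: u_11=143/144 ∈ [53/58, 1) → index 10

1 2 3 4 5 5 6 7 8 9 9 10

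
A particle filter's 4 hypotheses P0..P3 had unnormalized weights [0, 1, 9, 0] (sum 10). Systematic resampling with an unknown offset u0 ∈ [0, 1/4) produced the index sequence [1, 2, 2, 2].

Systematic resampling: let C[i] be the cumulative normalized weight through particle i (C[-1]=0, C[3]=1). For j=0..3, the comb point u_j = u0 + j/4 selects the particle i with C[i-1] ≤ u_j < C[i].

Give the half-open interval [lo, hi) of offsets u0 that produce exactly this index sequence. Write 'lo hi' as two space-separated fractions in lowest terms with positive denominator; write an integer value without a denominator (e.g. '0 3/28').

C = [0, 1/10, 1, 1]
j=0 picked index 1: u0 ∈ [0, 1/10)
j=1 picked index 2: u0 ∈ [-3/20, 3/4)
j=2 picked index 2: u0 ∈ [-2/5, 1/2)
j=3 picked index 2: u0 ∈ [-13/20, 1/4)
intersection: [0, 1/10)

0 1/10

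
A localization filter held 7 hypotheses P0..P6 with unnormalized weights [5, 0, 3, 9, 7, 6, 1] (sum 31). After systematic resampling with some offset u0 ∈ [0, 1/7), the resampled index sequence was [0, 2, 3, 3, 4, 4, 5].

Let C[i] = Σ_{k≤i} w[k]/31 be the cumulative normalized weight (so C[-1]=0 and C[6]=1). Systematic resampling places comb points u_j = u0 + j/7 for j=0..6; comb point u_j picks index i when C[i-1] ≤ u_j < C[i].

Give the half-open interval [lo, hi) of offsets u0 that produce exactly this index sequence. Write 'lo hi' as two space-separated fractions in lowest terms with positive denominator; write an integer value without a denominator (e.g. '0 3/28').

4/217 13/217

C = [5/31, 5/31, 8/31, 17/31, 24/31, 30/31, 1]
j=0 picked index 0: u0 ∈ [0, 5/31)
j=1 picked index 2: u0 ∈ [4/217, 25/217)
j=2 picked index 3: u0 ∈ [-6/217, 57/217)
j=3 picked index 3: u0 ∈ [-37/217, 26/217)
j=4 picked index 4: u0 ∈ [-5/217, 44/217)
j=5 picked index 4: u0 ∈ [-36/217, 13/217)
j=6 picked index 5: u0 ∈ [-18/217, 24/217)
intersection: [4/217, 13/217)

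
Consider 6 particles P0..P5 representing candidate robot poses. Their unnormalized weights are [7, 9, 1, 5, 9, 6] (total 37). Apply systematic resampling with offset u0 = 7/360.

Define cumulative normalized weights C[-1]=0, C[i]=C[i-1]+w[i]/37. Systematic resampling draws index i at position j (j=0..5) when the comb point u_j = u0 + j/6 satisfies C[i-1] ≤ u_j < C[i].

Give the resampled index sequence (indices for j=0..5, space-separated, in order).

C = [7/37, 16/37, 17/37, 22/37, 31/37, 1]
j=0: u_0=7/360 ∈ [0, 7/37) → index 0
j=1: u_1=67/360 ∈ [0, 7/37) → index 0
j=2: u_2=127/360 ∈ [7/37, 16/37) → index 1
j=3: u_3=187/360 ∈ [17/37, 22/37) → index 3
j=4: u_4=247/360 ∈ [22/37, 31/37) → index 4
j=5: u_5=307/360 ∈ [31/37, 1) → index 5

0 0 1 3 4 5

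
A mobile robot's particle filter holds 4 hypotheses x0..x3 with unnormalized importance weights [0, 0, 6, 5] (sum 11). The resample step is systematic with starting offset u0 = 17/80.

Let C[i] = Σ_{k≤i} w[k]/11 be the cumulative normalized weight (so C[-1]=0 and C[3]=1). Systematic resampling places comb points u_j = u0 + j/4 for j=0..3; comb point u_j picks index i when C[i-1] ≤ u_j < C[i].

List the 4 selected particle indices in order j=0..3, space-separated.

C = [0, 0, 6/11, 1]
j=0: u_0=17/80 ∈ [0, 6/11) → index 2
j=1: u_1=37/80 ∈ [0, 6/11) → index 2
j=2: u_2=57/80 ∈ [6/11, 1) → index 3
j=3: u_3=77/80 ∈ [6/11, 1) → index 3

2 2 3 3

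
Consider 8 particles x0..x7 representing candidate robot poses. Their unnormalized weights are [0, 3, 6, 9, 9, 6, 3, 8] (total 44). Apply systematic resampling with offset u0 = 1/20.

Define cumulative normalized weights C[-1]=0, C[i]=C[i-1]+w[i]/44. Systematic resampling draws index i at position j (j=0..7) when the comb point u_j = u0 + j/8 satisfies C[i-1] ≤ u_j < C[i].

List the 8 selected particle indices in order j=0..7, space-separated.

1 2 3 4 4 5 6 7

C = [0, 3/44, 9/44, 9/22, 27/44, 3/4, 9/11, 1]
j=0: u_0=1/20 ∈ [0, 3/44) → index 1
j=1: u_1=7/40 ∈ [3/44, 9/44) → index 2
j=2: u_2=3/10 ∈ [9/44, 9/22) → index 3
j=3: u_3=17/40 ∈ [9/22, 27/44) → index 4
j=4: u_4=11/20 ∈ [9/22, 27/44) → index 4
j=5: u_5=27/40 ∈ [27/44, 3/4) → index 5
j=6: u_6=4/5 ∈ [3/4, 9/11) → index 6
j=7: u_7=37/40 ∈ [9/11, 1) → index 7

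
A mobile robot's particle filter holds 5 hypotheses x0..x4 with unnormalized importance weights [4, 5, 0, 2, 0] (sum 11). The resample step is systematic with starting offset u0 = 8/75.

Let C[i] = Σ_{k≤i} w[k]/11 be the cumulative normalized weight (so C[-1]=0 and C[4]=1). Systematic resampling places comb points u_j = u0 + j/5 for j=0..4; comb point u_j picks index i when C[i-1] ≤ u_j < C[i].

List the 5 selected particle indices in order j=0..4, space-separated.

C = [4/11, 9/11, 9/11, 1, 1]
j=0: u_0=8/75 ∈ [0, 4/11) → index 0
j=1: u_1=23/75 ∈ [0, 4/11) → index 0
j=2: u_2=38/75 ∈ [4/11, 9/11) → index 1
j=3: u_3=53/75 ∈ [4/11, 9/11) → index 1
j=4: u_4=68/75 ∈ [9/11, 1) → index 3

0 0 1 1 3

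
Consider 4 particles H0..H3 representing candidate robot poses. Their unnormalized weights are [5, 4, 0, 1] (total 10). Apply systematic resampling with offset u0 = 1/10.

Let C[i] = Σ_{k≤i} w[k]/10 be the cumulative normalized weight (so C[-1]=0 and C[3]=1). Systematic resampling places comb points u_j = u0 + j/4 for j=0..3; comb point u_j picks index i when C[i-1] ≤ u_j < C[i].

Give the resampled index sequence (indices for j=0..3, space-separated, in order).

0 0 1 1

C = [1/2, 9/10, 9/10, 1]
j=0: u_0=1/10 ∈ [0, 1/2) → index 0
j=1: u_1=7/20 ∈ [0, 1/2) → index 0
j=2: u_2=3/5 ∈ [1/2, 9/10) → index 1
j=3: u_3=17/20 ∈ [1/2, 9/10) → index 1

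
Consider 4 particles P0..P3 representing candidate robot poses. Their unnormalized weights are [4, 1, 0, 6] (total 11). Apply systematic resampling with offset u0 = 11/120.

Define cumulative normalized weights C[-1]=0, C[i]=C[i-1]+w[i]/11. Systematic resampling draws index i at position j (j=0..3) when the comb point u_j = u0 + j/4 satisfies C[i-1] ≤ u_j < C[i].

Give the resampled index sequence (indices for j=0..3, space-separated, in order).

0 0 3 3

C = [4/11, 5/11, 5/11, 1]
j=0: u_0=11/120 ∈ [0, 4/11) → index 0
j=1: u_1=41/120 ∈ [0, 4/11) → index 0
j=2: u_2=71/120 ∈ [5/11, 1) → index 3
j=3: u_3=101/120 ∈ [5/11, 1) → index 3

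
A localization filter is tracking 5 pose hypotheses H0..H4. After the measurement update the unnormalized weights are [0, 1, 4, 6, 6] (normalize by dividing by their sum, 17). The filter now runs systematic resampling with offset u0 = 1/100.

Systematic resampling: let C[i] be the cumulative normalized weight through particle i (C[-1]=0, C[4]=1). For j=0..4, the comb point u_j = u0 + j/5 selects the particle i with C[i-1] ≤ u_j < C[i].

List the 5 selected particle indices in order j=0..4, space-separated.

C = [0, 1/17, 5/17, 11/17, 1]
j=0: u_0=1/100 ∈ [0, 1/17) → index 1
j=1: u_1=21/100 ∈ [1/17, 5/17) → index 2
j=2: u_2=41/100 ∈ [5/17, 11/17) → index 3
j=3: u_3=61/100 ∈ [5/17, 11/17) → index 3
j=4: u_4=81/100 ∈ [11/17, 1) → index 4

1 2 3 3 4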